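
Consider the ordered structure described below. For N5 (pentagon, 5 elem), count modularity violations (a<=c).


Modular law: if a <= c then a v (b ^ c) = (a v b) ^ c.
Check all triples (a,b,c) with a <= c among 5 elements.
  e.g. a=a, b=c, c=b: lhs=a != rhs=b
Total violating triples: 1


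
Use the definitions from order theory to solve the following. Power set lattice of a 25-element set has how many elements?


Power set = 2^n.
2^25 = 33554432


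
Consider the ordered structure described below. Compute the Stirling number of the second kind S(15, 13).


S(n,k) = k*S(n-1,k) + S(n-1,k-1).
S(14,13) = 91, S(14,12) = 3367
S(15,13) = 13*91 + 3367 = 1183 + 3367
S(15,13) = 4550


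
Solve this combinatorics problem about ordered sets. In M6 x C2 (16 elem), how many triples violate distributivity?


Distributive law: a ^ (b v c) = (a ^ b) v (a ^ c).
Check all 16^3 = 4096 ordered triples (a,b,c).
  e.g. a=(a1,0), b=(a2,0), c=(a3,0): lhs=(a1,0) != rhs=(0,0)
  e.g. a=(a1,0), b=(a2,0), c=(a3,1): lhs=(a1,0) != rhs=(0,0)
Total violating triples: 960


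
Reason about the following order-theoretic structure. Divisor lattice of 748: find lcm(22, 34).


In a divisor lattice, join = lcm (least common multiple).
gcd(22,34) = 2
lcm(22,34) = 22*34/gcd = 748/2 = 374


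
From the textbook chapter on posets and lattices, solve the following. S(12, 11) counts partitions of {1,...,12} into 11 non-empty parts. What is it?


S(n,k) = k*S(n-1,k) + S(n-1,k-1).
S(11,11) = 1, S(11,10) = 55
S(12,11) = 11*1 + 55 = 11 + 55
S(12,11) = 66


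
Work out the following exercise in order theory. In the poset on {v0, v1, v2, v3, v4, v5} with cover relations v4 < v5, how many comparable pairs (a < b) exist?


A comparable pair {a,b} has a < b or b < a in the order.
Count unordered pairs where one element is strictly below the other.
Examples: {v4,v5}
Total comparable pairs: 1


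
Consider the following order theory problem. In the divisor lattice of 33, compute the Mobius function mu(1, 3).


In a divisor lattice, mu(a,b) = mu(b/a) where mu is the classical Mobius function.
b/a = 3/1 = 3
Prime factorization of 3: primes [3]
3 is squarefree with 1 prime factor(s), so mu(3) = (-1)^1 = -1


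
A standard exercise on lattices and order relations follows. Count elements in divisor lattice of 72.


Divisors of 72: [1, 2, 3, 4, 6, 8, 9, 12, 18, 24, 36, 72]
Count: 12


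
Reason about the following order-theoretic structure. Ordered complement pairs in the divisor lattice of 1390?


Complement pair (a,b): a meet b = bottom, a join b = top.
Here: gcd(a,b)=1 and lcm(a,b)=1390, i.e. a*b=1390 with a,b coprime.
Pairs found: (1,1390), (2,695), (5,278), (10,139), ... (4 more)
Total ordered pairs: 8


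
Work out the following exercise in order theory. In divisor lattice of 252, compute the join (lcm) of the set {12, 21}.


In a divisor lattice, join = lcm (least common multiple).
Compute lcm iteratively: start with first element, then lcm(current, next).
Elements: [12, 21]
lcm(12,21) = 84
Final lcm = 84


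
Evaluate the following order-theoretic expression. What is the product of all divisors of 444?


Divisors of 444: [1, 2, 3, 4, 6, 12, 37, 74, 111, 148, 222, 444]
Product = n^(d(n)/2) = 444^(12/2)
Product = 7661218005651456


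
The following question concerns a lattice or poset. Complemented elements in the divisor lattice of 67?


An element a is complemented if some b has a meet b = bottom, a join b = top.
a is complemented iff gcd(a, n/a)=1, i.e. a is a unitary divisor of 67.
Complemented elements: 1, 67
Count: 2


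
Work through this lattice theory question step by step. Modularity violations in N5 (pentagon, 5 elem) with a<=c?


Modular law: if a <= c then a v (b ^ c) = (a v b) ^ c.
Check all triples (a,b,c) with a <= c among 5 elements.
  e.g. a=a, b=c, c=b: lhs=a != rhs=b
Total violating triples: 1


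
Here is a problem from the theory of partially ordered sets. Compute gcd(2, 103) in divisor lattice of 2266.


In a divisor lattice, meet = gcd (greatest common divisor).
By Euclidean algorithm or factoring: gcd(2,103) = 1


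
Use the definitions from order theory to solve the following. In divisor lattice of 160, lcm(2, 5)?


Join=lcm.
gcd(2,5)=1
lcm=10


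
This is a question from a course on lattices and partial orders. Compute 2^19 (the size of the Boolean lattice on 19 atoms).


Power set = 2^n.
2^19 = 524288


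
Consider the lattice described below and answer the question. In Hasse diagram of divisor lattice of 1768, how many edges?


A cover relation a -< b holds when a < b with no c strictly between.
Cover relations:
  1 -< 2
  1 -< 13
  1 -< 17
  2 -< 4
  2 -< 26
  2 -< 34
  4 -< 8
  4 -< 52
  ...20 more
Total: 28


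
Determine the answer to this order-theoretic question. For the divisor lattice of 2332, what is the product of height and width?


Height = length of longest chain minus 1; width = size of largest antichain.
A maximum chain: 1 | 53 | 583 | 1166 | 2332  (height 4).
A maximum antichain: {4, 22, 106, 583}  (width 4).
Product = 4 * 4 = 16


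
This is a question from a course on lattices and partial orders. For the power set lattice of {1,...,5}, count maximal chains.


A maximal chain goes from the minimum element to a maximal element via cover relations.
Counting all min-to-max paths in the cover graph.
Total maximal chains: 120


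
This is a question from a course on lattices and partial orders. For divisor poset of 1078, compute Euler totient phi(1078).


phi(n) = n * prod_{p|n} (1 - 1/p).
Prime divisors of 1078: [2, 7, 11]
phi(1078) = 1078 * (1 - 1/2) * (1 - 1/7) * (1 - 1/11)
phi(1078) = 420


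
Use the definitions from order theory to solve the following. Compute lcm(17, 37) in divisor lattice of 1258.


In a divisor lattice, join = lcm (least common multiple).
gcd(17,37) = 1
lcm(17,37) = 17*37/gcd = 629/1 = 629


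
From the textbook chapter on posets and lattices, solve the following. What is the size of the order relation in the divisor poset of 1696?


The order relation is {(a,b) : a <= b}, reflexive so it includes (a,a).
Examples: (1,1), (1,106), (1,16), (1,1696), (1,2), ...
Total ordered pairs: 63


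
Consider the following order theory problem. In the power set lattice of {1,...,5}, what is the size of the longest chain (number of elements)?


A chain is a totally ordered subset; we count the number of elements in a maximum chain.
Compute, for each element x, the size of the longest chain ending at x:
  {}: 1
  {1}: 2
  {2}: 2
  {3}: 2
  {4}: 2
  {5}: 2
  ...
A maximum chain: {} < {1} < {1,2} < {1,2,3} < {1,2,3,4} < {1,2,3,4,5}
Number of elements in the longest chain: 6


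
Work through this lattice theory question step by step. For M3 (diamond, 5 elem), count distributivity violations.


Distributive law: a ^ (b v c) = (a ^ b) v (a ^ c).
Check all 5^3 = 125 ordered triples (a,b,c).
  e.g. a=a1, b=a2, c=a3: lhs=a1 != rhs=0
  e.g. a=a1, b=a3, c=a2: lhs=a1 != rhs=0
Total violating triples: 6


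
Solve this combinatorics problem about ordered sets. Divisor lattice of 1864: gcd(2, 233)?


Meet=gcd.
gcd(2,233)=1


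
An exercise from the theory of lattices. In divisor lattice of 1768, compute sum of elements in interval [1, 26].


Interval [1,26] in divisors of 1768: [1, 2, 13, 26]
Sum = 42


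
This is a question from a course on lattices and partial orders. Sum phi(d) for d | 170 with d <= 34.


Divisors of 170 up to 34: [1, 2, 5, 10, 17, 34]
phi values: [1, 1, 4, 4, 16, 16]
Sum = 42


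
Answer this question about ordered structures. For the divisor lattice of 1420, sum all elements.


sigma(n) = sum of divisors.
Divisors of 1420: [1, 2, 4, 5, 10, 20, 71, 142, 284, 355, 710, 1420]
Sum = 3024


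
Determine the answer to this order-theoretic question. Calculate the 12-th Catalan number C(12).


C(n) = C(2n, n) / (n+1).
C(24, 12) = 2704156
C(12) = 2704156 / 13 = 208012


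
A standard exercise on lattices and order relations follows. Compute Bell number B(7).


B(n) = number of set partitions of an n-element set.
B(n) satisfies the recurrence: B(n+1) = sum_k C(n,k)*B(k).
B(7) = 877


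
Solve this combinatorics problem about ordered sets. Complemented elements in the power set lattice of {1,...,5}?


An element a is complemented if some b has a meet b = bottom, a join b = top.
every subset A has complement S\A, so all elements are complemented.
Complemented elements: {}, {1}, {2}, {3}, {4}, {5}, ... (26 more)
Count: 32


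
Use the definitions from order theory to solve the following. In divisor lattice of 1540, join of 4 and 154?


In a divisor lattice, join = lcm (least common multiple).
gcd(4,154) = 2
lcm(4,154) = 4*154/gcd = 616/2 = 308


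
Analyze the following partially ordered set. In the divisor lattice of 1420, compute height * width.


Height = length of longest chain minus 1; width = size of largest antichain.
A maximum chain: 1 | 71 | 355 | 710 | 1420  (height 4).
A maximum antichain: {4, 10, 142, 355}  (width 4).
Product = 4 * 4 = 16


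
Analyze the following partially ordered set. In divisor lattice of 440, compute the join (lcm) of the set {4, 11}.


In a divisor lattice, join = lcm (least common multiple).
Compute lcm iteratively: start with first element, then lcm(current, next).
Elements: [4, 11]
lcm(4,11) = 44
Final lcm = 44


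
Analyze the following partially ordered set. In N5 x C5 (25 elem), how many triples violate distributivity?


Distributive law: a ^ (b v c) = (a ^ b) v (a ^ c).
Check all 25^3 = 15625 ordered triples (a,b,c).
  e.g. a=(b,0), b=(a,0), c=(c,0): lhs=(b,0) != rhs=(a,0)
  e.g. a=(b,0), b=(a,0), c=(c,1): lhs=(b,0) != rhs=(a,0)
Total violating triples: 250


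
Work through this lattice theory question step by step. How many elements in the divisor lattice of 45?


Divisors of 45: [1, 3, 5, 9, 15, 45]
Count: 6


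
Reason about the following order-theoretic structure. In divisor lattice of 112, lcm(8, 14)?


Join=lcm.
gcd(8,14)=2
lcm=56


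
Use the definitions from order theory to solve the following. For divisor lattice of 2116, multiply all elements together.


Divisors of 2116: [1, 2, 4, 23, 46, 92, 529, 1058, 2116]
Product = n^(d(n)/2) = 2116^(9/2)
Product = 922190162669056


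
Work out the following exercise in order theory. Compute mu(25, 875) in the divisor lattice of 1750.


In a divisor lattice, mu(a,b) = mu(b/a) where mu is the classical Mobius function.
b/a = 875/25 = 35
Prime factorization of 35: primes [5, 7]
35 is squarefree with 2 prime factor(s), so mu(35) = (-1)^2 = 1


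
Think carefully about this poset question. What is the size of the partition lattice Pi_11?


B(n) = number of set partitions of an n-element set.
B(n) satisfies the recurrence: B(n+1) = sum_k C(n,k)*B(k).
B(11) = 678570


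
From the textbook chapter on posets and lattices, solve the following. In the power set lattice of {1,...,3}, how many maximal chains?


A maximal chain goes from the minimum element to a maximal element via cover relations.
Counting all min-to-max paths in the cover graph.
Total maximal chains: 6


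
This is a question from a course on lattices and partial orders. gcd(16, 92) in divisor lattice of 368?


Meet=gcd.
gcd(16,92)=4


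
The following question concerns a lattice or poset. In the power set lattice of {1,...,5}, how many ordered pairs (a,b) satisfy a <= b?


The order relation is {(a,b) : a <= b}, reflexive so it includes (a,a).
Examples: ({},{}), ({},{1,2}), ({},{1,2,3}), ({},{1,2,3,4}), ({},{1,2,3,4,5}), ...
Total ordered pairs: 243


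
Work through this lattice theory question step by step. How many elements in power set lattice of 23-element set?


Power set = 2^n.
2^23 = 8388608


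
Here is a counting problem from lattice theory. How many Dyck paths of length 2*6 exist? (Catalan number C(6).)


C(n) = C(2n, n) / (n+1).
C(12, 6) = 924
C(6) = 924 / 7 = 132


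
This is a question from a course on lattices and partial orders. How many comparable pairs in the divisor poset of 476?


A comparable pair {a,b} has a < b or b < a in the order.
Count unordered pairs where one element is strictly below the other.
Examples: {1,2}, {1,4}, {1,7}, {1,14}, ...
Total comparable pairs: 42


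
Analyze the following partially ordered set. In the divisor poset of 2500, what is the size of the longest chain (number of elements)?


A chain is a totally ordered subset; we count the number of elements in a maximum chain.
Compute, for each element x, the size of the longest chain ending at x:
  1: 1
  2: 2
  5: 2
  4: 3
  25: 3
  10: 3
  ...
A maximum chain: 1 < 2 < 4 < 20 < 100 < 500 < 2500
Number of elements in the longest chain: 7


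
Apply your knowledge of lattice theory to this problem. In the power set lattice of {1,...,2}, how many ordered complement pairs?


Complement pair (a,b): a meet b = bottom, a join b = top.
Here: A intersect B = {} and A union B = {1,...,2}.
Pairs found: ({},{1,2}), ({1},{2}), ({2},{1}), ({1,2},{})
Total ordered pairs: 4


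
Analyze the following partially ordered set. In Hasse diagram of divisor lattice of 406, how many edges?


A cover relation a -< b holds when a < b with no c strictly between.
Cover relations:
  1 -< 2
  1 -< 7
  1 -< 29
  2 -< 14
  2 -< 58
  7 -< 14
  7 -< 203
  14 -< 406
  ...4 more
Total: 12


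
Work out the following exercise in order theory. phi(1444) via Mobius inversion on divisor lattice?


phi(n) = n * prod_{p|n} (1 - 1/p).
Prime divisors of 1444: [2, 19]
phi(1444) = 1444 * (1 - 1/2) * (1 - 1/19)
phi(1444) = 684


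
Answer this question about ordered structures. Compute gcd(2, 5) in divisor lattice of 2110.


In a divisor lattice, meet = gcd (greatest common divisor).
By Euclidean algorithm or factoring: gcd(2,5) = 1


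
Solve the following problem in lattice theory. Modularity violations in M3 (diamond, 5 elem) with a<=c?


Modular law: if a <= c then a v (b ^ c) = (a v b) ^ c.
Check all triples (a,b,c) with a <= c among 5 elements.
This lattice is modular (diamonds M_m and their chain-products are modular).
Total violating triples: 0


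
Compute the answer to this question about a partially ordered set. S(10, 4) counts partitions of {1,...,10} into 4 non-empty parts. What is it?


S(n,k) = k*S(n-1,k) + S(n-1,k-1).
S(9,4) = 7770, S(9,3) = 3025
S(10,4) = 4*7770 + 3025 = 31080 + 3025
S(10,4) = 34105


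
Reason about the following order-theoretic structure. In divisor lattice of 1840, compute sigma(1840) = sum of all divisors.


sigma(n) = sum of divisors.
Divisors of 1840: [1, 2, 4, 5, 8, 10, 16, 20, 23, 40, 46, 80, 92, 115, 184, 230, 368, 460, 920, 1840]
Sum = 4464


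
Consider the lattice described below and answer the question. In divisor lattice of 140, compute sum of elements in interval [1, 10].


Interval [1,10] in divisors of 140: [1, 2, 5, 10]
Sum = 18


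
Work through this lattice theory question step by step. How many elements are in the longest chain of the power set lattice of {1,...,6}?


A chain is a totally ordered subset; we count the number of elements in a maximum chain.
Compute, for each element x, the size of the longest chain ending at x:
  {}: 1
  {1}: 2
  {2}: 2
  {3}: 2
  {4}: 2
  {5}: 2
  ...
A maximum chain: {} < {1} < {1,2} < {1,2,3} < {1,2,3,4} < {1,2,3,4,5} < {1,2,3,4,5,6}
Number of elements in the longest chain: 7


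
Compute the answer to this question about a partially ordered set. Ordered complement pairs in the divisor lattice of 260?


Complement pair (a,b): a meet b = bottom, a join b = top.
Here: gcd(a,b)=1 and lcm(a,b)=260, i.e. a*b=260 with a,b coprime.
Pairs found: (1,260), (4,65), (5,52), (13,20), ... (4 more)
Total ordered pairs: 8


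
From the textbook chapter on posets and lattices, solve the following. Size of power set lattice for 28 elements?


Power set = 2^n.
2^28 = 268435456


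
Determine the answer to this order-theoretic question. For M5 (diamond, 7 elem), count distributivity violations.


Distributive law: a ^ (b v c) = (a ^ b) v (a ^ c).
Check all 7^3 = 343 ordered triples (a,b,c).
  e.g. a=a1, b=a2, c=a3: lhs=a1 != rhs=0
  e.g. a=a1, b=a2, c=a4: lhs=a1 != rhs=0
Total violating triples: 60


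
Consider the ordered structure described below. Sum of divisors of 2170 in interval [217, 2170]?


Interval [217,2170] in divisors of 2170: [217, 434, 1085, 2170]
Sum = 3906


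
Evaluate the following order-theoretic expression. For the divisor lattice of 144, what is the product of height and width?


Height = length of longest chain minus 1; width = size of largest antichain.
A maximum chain: 1 | 3 | 9 | 18 | 36 | 72 | 144  (height 6).
A maximum antichain: {4, 6, 9}  (width 3).
Product = 6 * 3 = 18


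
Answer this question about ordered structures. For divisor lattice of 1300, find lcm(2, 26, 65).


In a divisor lattice, join = lcm (least common multiple).
Compute lcm iteratively: start with first element, then lcm(current, next).
Elements: [2, 26, 65]
lcm(2,26) = 26
lcm(26,65) = 130
Final lcm = 130


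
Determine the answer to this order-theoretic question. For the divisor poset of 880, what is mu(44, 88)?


In a divisor lattice, mu(a,b) = mu(b/a) where mu is the classical Mobius function.
b/a = 88/44 = 2
Prime factorization of 2: primes [2]
2 is squarefree with 1 prime factor(s), so mu(2) = (-1)^1 = -1


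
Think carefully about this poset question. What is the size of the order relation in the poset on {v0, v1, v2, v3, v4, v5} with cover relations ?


The order relation is {(a,b) : a <= b}, reflexive so it includes (a,a).
Examples: (v0,v0), (v1,v1), (v2,v2), (v3,v3), (v4,v4), ...
Total ordered pairs: 6


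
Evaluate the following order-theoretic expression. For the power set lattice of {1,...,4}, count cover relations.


A cover relation a -< b holds when a < b with no c strictly between.
Cover relations:
  {} -< {1}
  {} -< {2}
  {} -< {3}
  {} -< {4}
  {1} -< {1,2}
  {1} -< {1,3}
  {1} -< {1,4}
  {2} -< {1,2}
  ...24 more
Total: 32


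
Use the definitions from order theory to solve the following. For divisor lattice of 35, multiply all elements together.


Divisors of 35: [1, 5, 7, 35]
Product = n^(d(n)/2) = 35^(4/2)
Product = 1225


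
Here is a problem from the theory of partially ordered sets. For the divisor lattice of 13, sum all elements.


sigma(n) = sum of divisors.
Divisors of 13: [1, 13]
Sum = 14


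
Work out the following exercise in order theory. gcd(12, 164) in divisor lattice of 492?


Meet=gcd.
gcd(12,164)=4


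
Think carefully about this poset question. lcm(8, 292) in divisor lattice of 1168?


Join=lcm.
gcd(8,292)=4
lcm=584


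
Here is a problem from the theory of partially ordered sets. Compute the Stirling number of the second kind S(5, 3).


S(n,k) = k*S(n-1,k) + S(n-1,k-1).
S(4,3) = 6, S(4,2) = 7
S(5,3) = 3*6 + 7 = 18 + 7
S(5,3) = 25


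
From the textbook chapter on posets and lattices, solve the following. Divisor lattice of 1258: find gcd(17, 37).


In a divisor lattice, meet = gcd (greatest common divisor).
By Euclidean algorithm or factoring: gcd(17,37) = 1


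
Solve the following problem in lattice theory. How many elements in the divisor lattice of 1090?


Divisors of 1090: [1, 2, 5, 10, 109, 218, 545, 1090]
Count: 8


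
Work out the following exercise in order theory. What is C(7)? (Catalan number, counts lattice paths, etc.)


C(n) = C(2n, n) / (n+1).
C(14, 7) = 3432
C(7) = 3432 / 8 = 429


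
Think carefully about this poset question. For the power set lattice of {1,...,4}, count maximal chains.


A maximal chain goes from the minimum element to a maximal element via cover relations.
Counting all min-to-max paths in the cover graph.
Total maximal chains: 24


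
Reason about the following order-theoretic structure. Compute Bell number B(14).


B(n) = number of set partitions of an n-element set.
B(n) satisfies the recurrence: B(n+1) = sum_k C(n,k)*B(k).
B(14) = 190899322


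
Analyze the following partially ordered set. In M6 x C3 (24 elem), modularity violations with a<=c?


Modular law: if a <= c then a v (b ^ c) = (a v b) ^ c.
Check all triples (a,b,c) with a <= c among 24 elements.
This lattice is modular (diamonds M_m and their chain-products are modular).
Total violating triples: 0


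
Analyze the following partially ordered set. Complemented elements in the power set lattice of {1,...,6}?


An element a is complemented if some b has a meet b = bottom, a join b = top.
every subset A has complement S\A, so all elements are complemented.
Complemented elements: {}, {1}, {2}, {3}, {4}, {5}, ... (58 more)
Count: 64


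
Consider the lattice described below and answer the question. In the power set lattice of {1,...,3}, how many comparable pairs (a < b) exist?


A comparable pair {a,b} has a < b or b < a in the order.
Count unordered pairs where one element is strictly below the other.
Examples: {{},{1}}, {{},{2}}, {{},{3}}, {{},{1,2}}, ...
Total comparable pairs: 19


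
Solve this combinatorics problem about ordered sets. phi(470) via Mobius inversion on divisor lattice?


phi(n) = n * prod_{p|n} (1 - 1/p).
Prime divisors of 470: [2, 5, 47]
phi(470) = 470 * (1 - 1/2) * (1 - 1/5) * (1 - 1/47)
phi(470) = 184


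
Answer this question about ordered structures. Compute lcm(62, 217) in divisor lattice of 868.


In a divisor lattice, join = lcm (least common multiple).
gcd(62,217) = 31
lcm(62,217) = 62*217/gcd = 13454/31 = 434


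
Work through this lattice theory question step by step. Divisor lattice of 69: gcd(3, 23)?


Meet=gcd.
gcd(3,23)=1


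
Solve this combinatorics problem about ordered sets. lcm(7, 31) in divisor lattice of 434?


Join=lcm.
gcd(7,31)=1
lcm=217


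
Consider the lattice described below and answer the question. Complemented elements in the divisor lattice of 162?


An element a is complemented if some b has a meet b = bottom, a join b = top.
a is complemented iff gcd(a, n/a)=1, i.e. a is a unitary divisor of 162.
Complemented elements: 1, 2, 81, 162
Count: 4


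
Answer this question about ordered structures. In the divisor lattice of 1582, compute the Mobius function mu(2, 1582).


In a divisor lattice, mu(a,b) = mu(b/a) where mu is the classical Mobius function.
b/a = 1582/2 = 791
Prime factorization of 791: primes [7, 113]
791 is squarefree with 2 prime factor(s), so mu(791) = (-1)^2 = 1


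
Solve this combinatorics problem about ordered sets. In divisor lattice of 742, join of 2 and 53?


In a divisor lattice, join = lcm (least common multiple).
gcd(2,53) = 1
lcm(2,53) = 2*53/gcd = 106/1 = 106


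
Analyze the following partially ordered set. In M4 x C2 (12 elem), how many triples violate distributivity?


Distributive law: a ^ (b v c) = (a ^ b) v (a ^ c).
Check all 12^3 = 1728 ordered triples (a,b,c).
  e.g. a=(a1,0), b=(a2,0), c=(a3,0): lhs=(a1,0) != rhs=(0,0)
  e.g. a=(a1,0), b=(a2,0), c=(a3,1): lhs=(a1,0) != rhs=(0,0)
Total violating triples: 192


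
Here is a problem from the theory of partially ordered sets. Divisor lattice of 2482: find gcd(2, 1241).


In a divisor lattice, meet = gcd (greatest common divisor).
By Euclidean algorithm or factoring: gcd(2,1241) = 1


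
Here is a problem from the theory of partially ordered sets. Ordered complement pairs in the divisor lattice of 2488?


Complement pair (a,b): a meet b = bottom, a join b = top.
Here: gcd(a,b)=1 and lcm(a,b)=2488, i.e. a*b=2488 with a,b coprime.
Pairs found: (1,2488), (8,311), (311,8), (2488,1)
Total ordered pairs: 4


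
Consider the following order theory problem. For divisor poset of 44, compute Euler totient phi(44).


phi(n) = n * prod_{p|n} (1 - 1/p).
Prime divisors of 44: [2, 11]
phi(44) = 44 * (1 - 1/2) * (1 - 1/11)
phi(44) = 20


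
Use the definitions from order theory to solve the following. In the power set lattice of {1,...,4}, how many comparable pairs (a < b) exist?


A comparable pair {a,b} has a < b or b < a in the order.
Count unordered pairs where one element is strictly below the other.
Examples: {{},{1}}, {{},{2}}, {{},{3}}, {{},{4}}, ...
Total comparable pairs: 65


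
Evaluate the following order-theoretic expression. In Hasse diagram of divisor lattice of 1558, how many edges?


A cover relation a -< b holds when a < b with no c strictly between.
Cover relations:
  1 -< 2
  1 -< 19
  1 -< 41
  2 -< 38
  2 -< 82
  19 -< 38
  19 -< 779
  38 -< 1558
  ...4 more
Total: 12


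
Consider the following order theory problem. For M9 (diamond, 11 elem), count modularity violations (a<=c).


Modular law: if a <= c then a v (b ^ c) = (a v b) ^ c.
Check all triples (a,b,c) with a <= c among 11 elements.
This lattice is modular (diamonds M_m and their chain-products are modular).
Total violating triples: 0


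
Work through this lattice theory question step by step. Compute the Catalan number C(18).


C(n) = C(2n, n) / (n+1).
C(36, 18) = 9075135300
C(18) = 9075135300 / 19 = 477638700


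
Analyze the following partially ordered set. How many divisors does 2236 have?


Divisors of 2236: [1, 2, 4, 13, 26, 43, 52, 86, 172, 559, 1118, 2236]
Count: 12


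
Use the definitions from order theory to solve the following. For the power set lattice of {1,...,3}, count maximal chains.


A maximal chain goes from the minimum element to a maximal element via cover relations.
Counting all min-to-max paths in the cover graph.
Total maximal chains: 6


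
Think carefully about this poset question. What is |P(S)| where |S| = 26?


Power set = 2^n.
2^26 = 67108864


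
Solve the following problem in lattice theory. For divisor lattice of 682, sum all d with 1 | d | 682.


Interval [1,682] in divisors of 682: [1, 2, 11, 22, 31, 62, 341, 682]
Sum = 1152


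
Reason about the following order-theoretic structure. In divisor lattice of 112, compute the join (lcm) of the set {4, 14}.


In a divisor lattice, join = lcm (least common multiple).
Compute lcm iteratively: start with first element, then lcm(current, next).
Elements: [4, 14]
lcm(4,14) = 28
Final lcm = 28


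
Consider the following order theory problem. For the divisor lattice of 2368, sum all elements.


sigma(n) = sum of divisors.
Divisors of 2368: [1, 2, 4, 8, 16, 32, 37, 64, 74, 148, 296, 592, 1184, 2368]
Sum = 4826


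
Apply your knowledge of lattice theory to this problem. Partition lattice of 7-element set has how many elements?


B(n) = number of set partitions of an n-element set.
B(n) satisfies the recurrence: B(n+1) = sum_k C(n,k)*B(k).
B(7) = 877


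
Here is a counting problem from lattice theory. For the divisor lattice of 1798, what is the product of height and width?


Height = length of longest chain minus 1; width = size of largest antichain.
A maximum chain: 1 | 31 | 899 | 1798  (height 3).
A maximum antichain: {2, 29, 31}  (width 3).
Product = 3 * 3 = 9


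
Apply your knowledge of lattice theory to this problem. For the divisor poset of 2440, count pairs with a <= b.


The order relation is {(a,b) : a <= b}, reflexive so it includes (a,a).
Examples: (1,1), (1,10), (1,122), (1,1220), (1,2), ...
Total ordered pairs: 90


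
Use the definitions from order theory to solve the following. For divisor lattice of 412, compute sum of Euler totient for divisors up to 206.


Divisors of 412 up to 206: [1, 2, 4, 103, 206]
phi values: [1, 1, 2, 102, 102]
Sum = 208


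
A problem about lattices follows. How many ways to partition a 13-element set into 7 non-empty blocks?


S(n,k) = k*S(n-1,k) + S(n-1,k-1).
S(12,7) = 627396, S(12,6) = 1323652
S(13,7) = 7*627396 + 1323652 = 4391772 + 1323652
S(13,7) = 5715424


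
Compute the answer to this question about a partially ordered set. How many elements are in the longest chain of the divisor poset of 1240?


A chain is a totally ordered subset; we count the number of elements in a maximum chain.
Compute, for each element x, the size of the longest chain ending at x:
  1: 1
  2: 2
  5: 2
  31: 2
  4: 3
  8: 4
  ...
A maximum chain: 1 < 2 < 4 < 8 < 40 < 1240
Number of elements in the longest chain: 6


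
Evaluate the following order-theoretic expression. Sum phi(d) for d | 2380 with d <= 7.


Divisors of 2380 up to 7: [1, 2, 4, 5, 7]
phi values: [1, 1, 2, 4, 6]
Sum = 14


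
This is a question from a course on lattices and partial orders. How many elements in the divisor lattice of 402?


Divisors of 402: [1, 2, 3, 6, 67, 134, 201, 402]
Count: 8


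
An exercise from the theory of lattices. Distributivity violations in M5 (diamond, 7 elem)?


Distributive law: a ^ (b v c) = (a ^ b) v (a ^ c).
Check all 7^3 = 343 ordered triples (a,b,c).
  e.g. a=a1, b=a2, c=a3: lhs=a1 != rhs=0
  e.g. a=a1, b=a2, c=a4: lhs=a1 != rhs=0
Total violating triples: 60


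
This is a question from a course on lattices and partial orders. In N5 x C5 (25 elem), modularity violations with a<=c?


Modular law: if a <= c then a v (b ^ c) = (a v b) ^ c.
Check all triples (a,b,c) with a <= c among 25 elements.
  e.g. a=(a,0), b=(c,0), c=(b,0): lhs=(a,0) != rhs=(b,0)
  e.g. a=(a,0), b=(c,1), c=(b,0): lhs=(a,0) != rhs=(b,0)
Total violating triples: 75


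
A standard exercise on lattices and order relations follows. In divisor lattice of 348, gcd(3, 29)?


Meet=gcd.
gcd(3,29)=1


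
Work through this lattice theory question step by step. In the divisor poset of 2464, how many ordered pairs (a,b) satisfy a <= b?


The order relation is {(a,b) : a <= b}, reflexive so it includes (a,a).
Examples: (1,1), (1,11), (1,112), (1,1232), (1,14), ...
Total ordered pairs: 189


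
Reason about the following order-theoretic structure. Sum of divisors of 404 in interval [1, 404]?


Interval [1,404] in divisors of 404: [1, 2, 4, 101, 202, 404]
Sum = 714


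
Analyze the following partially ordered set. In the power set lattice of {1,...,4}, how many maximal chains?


A maximal chain goes from the minimum element to a maximal element via cover relations.
Counting all min-to-max paths in the cover graph.
Total maximal chains: 24


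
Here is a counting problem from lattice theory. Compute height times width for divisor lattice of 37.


Height = length of longest chain minus 1; width = size of largest antichain.
A maximum chain: 1 | 37  (height 1).
A maximum antichain: {1}  (width 1).
Product = 1 * 1 = 1


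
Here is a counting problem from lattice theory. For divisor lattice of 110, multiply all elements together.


Divisors of 110: [1, 2, 5, 10, 11, 22, 55, 110]
Product = n^(d(n)/2) = 110^(8/2)
Product = 146410000


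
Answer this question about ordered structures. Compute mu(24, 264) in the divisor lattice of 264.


In a divisor lattice, mu(a,b) = mu(b/a) where mu is the classical Mobius function.
b/a = 264/24 = 11
Prime factorization of 11: primes [11]
11 is squarefree with 1 prime factor(s), so mu(11) = (-1)^1 = -1


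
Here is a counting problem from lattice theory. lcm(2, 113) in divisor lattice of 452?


Join=lcm.
gcd(2,113)=1
lcm=226


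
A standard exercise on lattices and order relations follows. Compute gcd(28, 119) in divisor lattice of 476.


In a divisor lattice, meet = gcd (greatest common divisor).
By Euclidean algorithm or factoring: gcd(28,119) = 7


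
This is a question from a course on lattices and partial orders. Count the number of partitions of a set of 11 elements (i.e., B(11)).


B(n) = number of set partitions of an n-element set.
B(n) satisfies the recurrence: B(n+1) = sum_k C(n,k)*B(k).
B(11) = 678570


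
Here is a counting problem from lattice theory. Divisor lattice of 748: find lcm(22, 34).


In a divisor lattice, join = lcm (least common multiple).
gcd(22,34) = 2
lcm(22,34) = 22*34/gcd = 748/2 = 374


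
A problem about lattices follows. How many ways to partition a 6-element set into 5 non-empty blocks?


S(n,k) = k*S(n-1,k) + S(n-1,k-1).
S(5,5) = 1, S(5,4) = 10
S(6,5) = 5*1 + 10 = 5 + 10
S(6,5) = 15


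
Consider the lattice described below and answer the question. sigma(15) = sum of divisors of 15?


sigma(n) = sum of divisors.
Divisors of 15: [1, 3, 5, 15]
Sum = 24


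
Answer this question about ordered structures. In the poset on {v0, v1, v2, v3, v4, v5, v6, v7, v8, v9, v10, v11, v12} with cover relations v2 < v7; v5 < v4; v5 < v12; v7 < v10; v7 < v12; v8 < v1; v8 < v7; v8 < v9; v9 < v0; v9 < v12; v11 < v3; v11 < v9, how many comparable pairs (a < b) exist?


A comparable pair {a,b} has a < b or b < a in the order.
Count unordered pairs where one element is strictly below the other.
Examples: {v0,v8}, {v0,v9}, {v0,v11}, {v1,v8}, ...
Total comparable pairs: 19


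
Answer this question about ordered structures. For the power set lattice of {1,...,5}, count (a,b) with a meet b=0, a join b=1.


Complement pair (a,b): a meet b = bottom, a join b = top.
Here: A intersect B = {} and A union B = {1,...,5}.
Pairs found: ({},{1,2,3,4,5}), ({1},{2,3,4,5}), ({2},{1,3,4,5}), ({3},{1,2,4,5}), ... (28 more)
Total ordered pairs: 32


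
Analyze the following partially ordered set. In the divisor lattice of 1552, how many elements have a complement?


An element a is complemented if some b has a meet b = bottom, a join b = top.
a is complemented iff gcd(a, n/a)=1, i.e. a is a unitary divisor of 1552.
Complemented elements: 1, 16, 97, 1552
Count: 4


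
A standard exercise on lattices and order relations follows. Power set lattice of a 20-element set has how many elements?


Power set = 2^n.
2^20 = 1048576


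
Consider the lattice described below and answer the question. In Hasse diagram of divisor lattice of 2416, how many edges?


A cover relation a -< b holds when a < b with no c strictly between.
Cover relations:
  1 -< 2
  1 -< 151
  2 -< 4
  2 -< 302
  4 -< 8
  4 -< 604
  8 -< 16
  8 -< 1208
  ...5 more
Total: 13


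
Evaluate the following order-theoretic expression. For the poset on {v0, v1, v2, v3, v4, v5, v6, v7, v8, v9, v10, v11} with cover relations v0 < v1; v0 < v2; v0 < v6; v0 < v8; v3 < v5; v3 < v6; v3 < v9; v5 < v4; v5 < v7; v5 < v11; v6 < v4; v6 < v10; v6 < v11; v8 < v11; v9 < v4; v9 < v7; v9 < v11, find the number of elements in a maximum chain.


A chain is a totally ordered subset; we count the number of elements in a maximum chain.
Compute, for each element x, the size of the longest chain ending at x:
  v0: 1
  v3: 1
  v1: 2
  v2: 2
  v5: 2
  v8: 2
  ...
A maximum chain: v3 < v5 < v4
Number of elements in the longest chain: 3


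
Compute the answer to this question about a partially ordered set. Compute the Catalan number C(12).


C(n) = C(2n, n) / (n+1).
C(24, 12) = 2704156
C(12) = 2704156 / 13 = 208012


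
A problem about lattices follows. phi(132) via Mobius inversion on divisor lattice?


phi(n) = n * prod_{p|n} (1 - 1/p).
Prime divisors of 132: [2, 3, 11]
phi(132) = 132 * (1 - 1/2) * (1 - 1/3) * (1 - 1/11)
phi(132) = 40


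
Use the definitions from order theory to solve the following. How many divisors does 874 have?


Divisors of 874: [1, 2, 19, 23, 38, 46, 437, 874]
Count: 8


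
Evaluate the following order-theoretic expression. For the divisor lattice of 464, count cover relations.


A cover relation a -< b holds when a < b with no c strictly between.
Cover relations:
  1 -< 2
  1 -< 29
  2 -< 4
  2 -< 58
  4 -< 8
  4 -< 116
  8 -< 16
  8 -< 232
  ...5 more
Total: 13


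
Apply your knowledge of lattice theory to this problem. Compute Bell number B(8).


B(n) = number of set partitions of an n-element set.
B(n) satisfies the recurrence: B(n+1) = sum_k C(n,k)*B(k).
B(8) = 4140


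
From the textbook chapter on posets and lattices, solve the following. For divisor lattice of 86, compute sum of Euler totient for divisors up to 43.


Divisors of 86 up to 43: [1, 2, 43]
phi values: [1, 1, 42]
Sum = 44


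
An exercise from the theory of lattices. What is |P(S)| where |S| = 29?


Power set = 2^n.
2^29 = 536870912


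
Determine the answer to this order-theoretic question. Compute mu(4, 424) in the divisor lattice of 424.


In a divisor lattice, mu(a,b) = mu(b/a) where mu is the classical Mobius function.
b/a = 424/4 = 106
Prime factorization of 106: primes [2, 53]
106 is squarefree with 2 prime factor(s), so mu(106) = (-1)^2 = 1


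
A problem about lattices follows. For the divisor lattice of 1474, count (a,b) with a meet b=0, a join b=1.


Complement pair (a,b): a meet b = bottom, a join b = top.
Here: gcd(a,b)=1 and lcm(a,b)=1474, i.e. a*b=1474 with a,b coprime.
Pairs found: (1,1474), (2,737), (11,134), (22,67), ... (4 more)
Total ordered pairs: 8


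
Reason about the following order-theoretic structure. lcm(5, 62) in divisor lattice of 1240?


Join=lcm.
gcd(5,62)=1
lcm=310


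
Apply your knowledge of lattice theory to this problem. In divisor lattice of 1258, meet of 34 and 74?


In a divisor lattice, meet = gcd (greatest common divisor).
By Euclidean algorithm or factoring: gcd(34,74) = 2


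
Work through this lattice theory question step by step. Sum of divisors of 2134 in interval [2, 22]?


Interval [2,22] in divisors of 2134: [2, 22]
Sum = 24


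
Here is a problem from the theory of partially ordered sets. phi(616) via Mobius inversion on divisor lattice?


phi(n) = n * prod_{p|n} (1 - 1/p).
Prime divisors of 616: [2, 7, 11]
phi(616) = 616 * (1 - 1/2) * (1 - 1/7) * (1 - 1/11)
phi(616) = 240


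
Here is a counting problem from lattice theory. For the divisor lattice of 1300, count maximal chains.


A maximal chain goes from the minimum element to a maximal element via cover relations.
Counting all min-to-max paths in the cover graph.
Total maximal chains: 30


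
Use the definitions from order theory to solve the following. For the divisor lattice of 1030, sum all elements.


sigma(n) = sum of divisors.
Divisors of 1030: [1, 2, 5, 10, 103, 206, 515, 1030]
Sum = 1872


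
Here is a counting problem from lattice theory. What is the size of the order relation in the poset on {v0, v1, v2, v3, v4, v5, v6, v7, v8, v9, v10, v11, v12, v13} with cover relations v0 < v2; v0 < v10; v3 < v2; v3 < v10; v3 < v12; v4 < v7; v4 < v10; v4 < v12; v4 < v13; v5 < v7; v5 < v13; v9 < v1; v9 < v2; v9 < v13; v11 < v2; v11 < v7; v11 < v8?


The order relation is {(a,b) : a <= b}, reflexive so it includes (a,a).
Examples: (v0,v0), (v0,v10), (v0,v2), (v1,v1), (v10,v10), ...
Total ordered pairs: 31


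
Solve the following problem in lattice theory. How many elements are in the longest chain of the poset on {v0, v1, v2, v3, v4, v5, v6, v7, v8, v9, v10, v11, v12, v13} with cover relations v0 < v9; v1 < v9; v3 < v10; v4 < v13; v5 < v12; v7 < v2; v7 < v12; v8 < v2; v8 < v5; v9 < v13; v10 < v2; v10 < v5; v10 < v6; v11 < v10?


A chain is a totally ordered subset; we count the number of elements in a maximum chain.
Compute, for each element x, the size of the longest chain ending at x:
  v0: 1
  v1: 1
  v3: 1
  v4: 1
  v7: 1
  v8: 1
  ...
A maximum chain: v3 < v10 < v5 < v12
Number of elements in the longest chain: 4


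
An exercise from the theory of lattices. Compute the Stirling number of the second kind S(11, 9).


S(n,k) = k*S(n-1,k) + S(n-1,k-1).
S(10,9) = 45, S(10,8) = 750
S(11,9) = 9*45 + 750 = 405 + 750
S(11,9) = 1155


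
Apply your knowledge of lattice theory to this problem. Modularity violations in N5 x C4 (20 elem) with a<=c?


Modular law: if a <= c then a v (b ^ c) = (a v b) ^ c.
Check all triples (a,b,c) with a <= c among 20 elements.
  e.g. a=(a,0), b=(c,0), c=(b,0): lhs=(a,0) != rhs=(b,0)
  e.g. a=(a,0), b=(c,1), c=(b,0): lhs=(a,0) != rhs=(b,0)
Total violating triples: 40


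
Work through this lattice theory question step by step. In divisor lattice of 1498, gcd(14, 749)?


Meet=gcd.
gcd(14,749)=7
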